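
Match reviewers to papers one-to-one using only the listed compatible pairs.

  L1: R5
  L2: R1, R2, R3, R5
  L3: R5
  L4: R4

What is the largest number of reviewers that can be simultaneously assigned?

3

Unit-capacity flow: source→left, listed edges, right→sink; max matching = max flow.
Augmenting path L1→R5 (+1); matched 1.
Augmenting path L2→R1 (+1); matched 2.
Augmenting path L4→R4 (+1); matched 3.
No augmenting path remains; maximum matching = 3.
König certificate: {L2, L4, R5} is a vertex cover of size 3 (every listed pair touches it), so no matching can be larger.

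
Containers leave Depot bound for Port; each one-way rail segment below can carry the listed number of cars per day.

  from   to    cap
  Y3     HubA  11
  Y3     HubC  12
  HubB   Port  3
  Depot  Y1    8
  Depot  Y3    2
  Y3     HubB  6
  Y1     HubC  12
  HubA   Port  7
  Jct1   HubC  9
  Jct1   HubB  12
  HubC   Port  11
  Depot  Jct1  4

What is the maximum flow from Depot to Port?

Augment Depot→Jct1→HubB→Port: bottleneck 3, flow now 3.
Augment Depot→Jct1→HubC→Port: bottleneck 1, flow now 4.
Augment Depot→Y1→HubC→Port: bottleneck 8, flow now 12.
Augment Depot→Y3→HubC→Port: bottleneck 2, flow now 14.
No augmenting path remains; maximum flow = 14.
In the residual graph, reachable from Depot: {Depot}.
Min-cut edges: Depot→Jct1 (4), Depot→Y1 (8), Depot→Y3 (2); capacity 4 + 8 + 2 = 14.
This cut is saturated, so no flow can exceed 14.

14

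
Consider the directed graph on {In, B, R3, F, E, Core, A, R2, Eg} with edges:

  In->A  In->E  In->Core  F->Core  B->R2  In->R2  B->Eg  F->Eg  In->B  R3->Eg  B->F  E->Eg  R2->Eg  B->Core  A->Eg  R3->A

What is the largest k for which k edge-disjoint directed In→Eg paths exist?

4

Assign every edge capacity 1; by Menger, the answer equals the max flow.
Path In→B→Eg (+1); total 1.
Path In→E→Eg (+1); total 2.
Path In→A→Eg (+1); total 3.
Path In→R2→Eg (+1); total 4.
No residual In→Eg path; max flow = 4.
Certifying cut of size 4: {In→A, In→B, In→E, In→R2}.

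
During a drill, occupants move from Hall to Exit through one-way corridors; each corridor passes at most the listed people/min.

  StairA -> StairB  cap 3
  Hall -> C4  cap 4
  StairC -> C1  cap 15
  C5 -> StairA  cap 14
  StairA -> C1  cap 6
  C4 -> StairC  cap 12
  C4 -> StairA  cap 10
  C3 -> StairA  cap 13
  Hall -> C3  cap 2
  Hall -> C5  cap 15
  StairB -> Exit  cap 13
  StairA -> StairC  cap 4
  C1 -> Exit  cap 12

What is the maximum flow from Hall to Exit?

Augment Hall→C3→StairA→C1→Exit: bottleneck 2, flow now 2.
Augment Hall→C4→StairC→C1→Exit: bottleneck 4, flow now 6.
Augment Hall→C5→StairA→C1→Exit: bottleneck 4, flow now 10.
Augment Hall→C5→StairA→StairB→Exit: bottleneck 3, flow now 13.
Augment Hall→C5→StairA→StairC→C1→Exit: bottleneck 2, flow now 15.
No augmenting path remains; maximum flow = 15.
In the residual graph, reachable from Hall: {Hall, C3, C4, C5, StairC, StairA, C1}.
Min-cut edges: StairA→StairB (3), C1→Exit (12); capacity 3 + 12 = 15.
This cut is saturated, so no flow can exceed 15.

15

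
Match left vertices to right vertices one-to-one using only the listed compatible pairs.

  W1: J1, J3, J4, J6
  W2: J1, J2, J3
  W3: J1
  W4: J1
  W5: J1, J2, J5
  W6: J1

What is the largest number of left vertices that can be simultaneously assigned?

4

Unit-capacity flow: source→left, listed edges, right→sink; max matching = max flow.
Augmenting path W1→J1 (+1); matched 1.
Augmenting path W2→J2 (+1); matched 2.
Augmenting path W5→J5 (+1); matched 3.
Augmenting path W3→J1→W1→J3 (+1); matched 4.
No augmenting path remains; maximum matching = 4.
König certificate: {W1, W2, W5, J1} is a vertex cover of size 4 (every listed pair touches it), so no matching can be larger.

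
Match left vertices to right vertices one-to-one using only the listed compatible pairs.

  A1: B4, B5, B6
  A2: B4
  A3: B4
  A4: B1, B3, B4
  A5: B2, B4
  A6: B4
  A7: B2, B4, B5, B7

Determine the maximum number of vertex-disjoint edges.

Unit-capacity flow: source→left, listed edges, right→sink; max matching = max flow.
Augmenting path A1→B4 (+1); matched 1.
Augmenting path A4→B1 (+1); matched 2.
Augmenting path A5→B2 (+1); matched 3.
Augmenting path A7→B5 (+1); matched 4.
Augmenting path A2→B4→A1→B6 (+1); matched 5.
No augmenting path remains; maximum matching = 5.
König certificate: {A1, A4, A5, A7, B4} is a vertex cover of size 5 (every listed pair touches it), so no matching can be larger.

5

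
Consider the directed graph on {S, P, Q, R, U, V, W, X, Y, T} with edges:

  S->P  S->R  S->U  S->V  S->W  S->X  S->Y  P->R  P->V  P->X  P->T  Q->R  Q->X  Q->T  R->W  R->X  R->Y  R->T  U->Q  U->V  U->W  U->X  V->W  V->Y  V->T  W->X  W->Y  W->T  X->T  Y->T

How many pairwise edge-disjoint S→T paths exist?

Assign every edge capacity 1; by Menger, the answer equals the max flow.
Path S→P→T (+1); total 1.
Path S→R→T (+1); total 2.
Path S→V→T (+1); total 3.
Path S→W→T (+1); total 4.
Path S→X→T (+1); total 5.
Path S→Y→T (+1); total 6.
Path S→U→Q→T (+1); total 7.
No residual S→T path; max flow = 7.
Certifying cut of size 7: {S→P, S→R, S→U, S→V, S→W, S→X, S→Y}.

7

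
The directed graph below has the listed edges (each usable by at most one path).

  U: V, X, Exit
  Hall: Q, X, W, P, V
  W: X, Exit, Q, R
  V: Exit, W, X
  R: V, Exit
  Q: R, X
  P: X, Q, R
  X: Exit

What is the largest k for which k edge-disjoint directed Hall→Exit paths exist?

4

Assign every edge capacity 1; by Menger, the answer equals the max flow.
Path Hall→V→Exit (+1); total 1.
Path Hall→W→Exit (+1); total 2.
Path Hall→X→Exit (+1); total 3.
Path Hall→P→R→Exit (+1); total 4.
No residual Hall→Exit path; max flow = 4.
Certifying cut of size 4: {R→Exit, V→Exit, W→Exit, X→Exit}.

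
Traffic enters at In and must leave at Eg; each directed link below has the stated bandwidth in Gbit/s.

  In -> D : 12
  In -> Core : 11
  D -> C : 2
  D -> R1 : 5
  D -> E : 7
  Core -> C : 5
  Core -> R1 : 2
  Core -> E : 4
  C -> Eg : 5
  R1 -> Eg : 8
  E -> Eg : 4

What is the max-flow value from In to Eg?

16

Augment In→D→C→Eg: bottleneck 2, flow now 2.
Augment In→D→R1→Eg: bottleneck 5, flow now 7.
Augment In→D→E→Eg: bottleneck 4, flow now 11.
Augment In→Core→C→Eg: bottleneck 3, flow now 14.
Augment In→Core→R1→Eg: bottleneck 2, flow now 16.
No augmenting path remains; maximum flow = 16.
In the residual graph, reachable from In: {In, D, Core, C, E}.
Min-cut edges: D→R1 (5), Core→R1 (2), C→Eg (5), E→Eg (4); capacity 5 + 2 + 5 + 4 = 16.
This cut is saturated, so no flow can exceed 16.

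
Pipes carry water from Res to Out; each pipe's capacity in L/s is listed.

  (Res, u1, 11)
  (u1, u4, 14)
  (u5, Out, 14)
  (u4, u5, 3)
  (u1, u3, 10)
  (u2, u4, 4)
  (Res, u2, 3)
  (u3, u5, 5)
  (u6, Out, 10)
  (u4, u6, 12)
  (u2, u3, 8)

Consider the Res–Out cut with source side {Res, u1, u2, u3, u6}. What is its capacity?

33

Edges leaving {Res, u1, u2, u3, u6}: u1→u4 (14), u2→u4 (4), u3→u5 (5), u6→Out (10).
Cut capacity = 14 + 4 + 5 + 10 = 33.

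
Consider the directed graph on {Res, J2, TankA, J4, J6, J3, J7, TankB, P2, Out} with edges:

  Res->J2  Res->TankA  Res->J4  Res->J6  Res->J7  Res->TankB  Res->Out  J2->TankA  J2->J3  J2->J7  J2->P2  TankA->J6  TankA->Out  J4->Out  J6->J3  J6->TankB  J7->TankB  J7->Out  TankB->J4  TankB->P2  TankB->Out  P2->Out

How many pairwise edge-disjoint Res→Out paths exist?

6

Assign every edge capacity 1; by Menger, the answer equals the max flow.
Path Res→Out (+1); total 1.
Path Res→TankA→Out (+1); total 2.
Path Res→J4→Out (+1); total 3.
Path Res→J7→Out (+1); total 4.
Path Res→TankB→Out (+1); total 5.
Path Res→J2→P2→Out (+1); total 6.
No residual Res→Out path; max flow = 6.
Certifying cut of size 6: {J4→Out, J7→Out, P2→Out, Res→Out, TankA→Out, TankB→Out}.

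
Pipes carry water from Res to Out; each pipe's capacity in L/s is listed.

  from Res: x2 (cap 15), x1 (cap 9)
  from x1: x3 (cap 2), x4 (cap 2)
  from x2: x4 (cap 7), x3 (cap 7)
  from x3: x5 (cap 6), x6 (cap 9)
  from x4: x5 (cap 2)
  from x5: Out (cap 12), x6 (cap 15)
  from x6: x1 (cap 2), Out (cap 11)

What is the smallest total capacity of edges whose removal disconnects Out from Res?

Augment Res→x1→x3→x5→Out: bottleneck 2, flow now 2.
Augment Res→x1→x4→x5→Out: bottleneck 2, flow now 4.
Augment Res→x2→x3→x5→Out: bottleneck 4, flow now 8.
Augment Res→x2→x3→x6→Out: bottleneck 3, flow now 11.
No augmenting path remains; maximum flow = 11.
By max-flow min-cut, the minimum cut capacity equals the max flow.
In the residual graph, reachable from Res: {Res, x1, x2, x4}.
Min-cut edges: x1→x3 (2), x2→x3 (7), x4→x5 (2); capacity 2 + 7 + 2 = 11.

11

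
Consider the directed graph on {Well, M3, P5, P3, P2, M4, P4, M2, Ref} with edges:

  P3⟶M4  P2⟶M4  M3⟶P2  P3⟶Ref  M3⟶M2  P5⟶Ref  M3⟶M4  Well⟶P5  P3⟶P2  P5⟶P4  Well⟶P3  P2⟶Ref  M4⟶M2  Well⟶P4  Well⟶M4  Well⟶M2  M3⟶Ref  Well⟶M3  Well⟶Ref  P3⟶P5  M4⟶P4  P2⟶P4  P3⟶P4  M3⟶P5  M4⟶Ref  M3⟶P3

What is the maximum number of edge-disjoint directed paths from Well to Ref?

5

Assign every edge capacity 1; by Menger, the answer equals the max flow.
Path Well→Ref (+1); total 1.
Path Well→M3→Ref (+1); total 2.
Path Well→P5→Ref (+1); total 3.
Path Well→P3→Ref (+1); total 4.
Path Well→M4→Ref (+1); total 5.
No residual Well→Ref path; max flow = 5.
Certifying cut of size 5: {Well→M3, Well→M4, Well→P3, Well→P5, Well→Ref}.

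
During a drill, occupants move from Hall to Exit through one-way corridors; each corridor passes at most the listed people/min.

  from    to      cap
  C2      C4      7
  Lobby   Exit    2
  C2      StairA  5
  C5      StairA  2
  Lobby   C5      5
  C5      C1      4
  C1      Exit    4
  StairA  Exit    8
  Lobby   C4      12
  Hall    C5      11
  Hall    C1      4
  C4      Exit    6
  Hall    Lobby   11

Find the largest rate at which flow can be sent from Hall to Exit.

Augment Hall→Lobby→Exit: bottleneck 2, flow now 2.
Augment Hall→C1→Exit: bottleneck 4, flow now 6.
Augment Hall→Lobby→C4→Exit: bottleneck 6, flow now 12.
Augment Hall→C5→StairA→Exit: bottleneck 2, flow now 14.
No augmenting path remains; maximum flow = 14.
In the residual graph, reachable from Hall: {Hall, Lobby, C5, C1, C4}.
Min-cut edges: Lobby→Exit (2), C5→StairA (2), C1→Exit (4), C4→Exit (6); capacity 2 + 2 + 4 + 6 = 14.
This cut is saturated, so no flow can exceed 14.

14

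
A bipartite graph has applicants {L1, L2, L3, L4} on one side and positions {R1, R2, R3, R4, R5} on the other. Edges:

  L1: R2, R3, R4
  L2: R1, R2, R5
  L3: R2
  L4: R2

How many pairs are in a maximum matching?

Unit-capacity flow: source→left, listed edges, right→sink; max matching = max flow.
Augmenting path L1→R2 (+1); matched 1.
Augmenting path L2→R1 (+1); matched 2.
Augmenting path L3→R2→L1→R3 (+1); matched 3.
No augmenting path remains; maximum matching = 3.
König certificate: {L1, L2, R2} is a vertex cover of size 3 (every listed pair touches it), so no matching can be larger.

3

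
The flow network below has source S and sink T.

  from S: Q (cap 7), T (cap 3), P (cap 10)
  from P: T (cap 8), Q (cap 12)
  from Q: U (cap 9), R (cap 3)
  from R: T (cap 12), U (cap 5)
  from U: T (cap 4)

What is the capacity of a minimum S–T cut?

18

Augment S→T: bottleneck 3, flow now 3.
Augment S→P→T: bottleneck 8, flow now 11.
Augment S→Q→R→T: bottleneck 3, flow now 14.
Augment S→Q→U→T: bottleneck 4, flow now 18.
No augmenting path remains; maximum flow = 18.
By max-flow min-cut, the minimum cut capacity equals the max flow.
In the residual graph, reachable from S: {S, P, Q, U}.
Min-cut edges: S→T (3), P→T (8), Q→R (3), U→T (4); capacity 3 + 8 + 3 + 4 = 18.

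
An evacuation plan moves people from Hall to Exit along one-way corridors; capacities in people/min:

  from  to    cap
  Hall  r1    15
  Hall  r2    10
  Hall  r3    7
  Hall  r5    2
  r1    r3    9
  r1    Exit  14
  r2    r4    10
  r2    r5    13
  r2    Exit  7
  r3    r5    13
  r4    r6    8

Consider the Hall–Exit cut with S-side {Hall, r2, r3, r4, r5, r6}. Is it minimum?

No — its capacity is 22, but the minimum cut has capacity 21.

Given cut capacity: 15 + 7 = 22.
Augment Hall→r1→Exit: bottleneck 14, flow now 14.
Augment Hall→r2→Exit: bottleneck 7, flow now 21.
No augmenting path remains; maximum flow = 21.
In the residual graph, reachable from Hall: {Hall, r1, r2, r3, r4, r5, r6}.
Min-cut edges: r1→Exit (14), r2→Exit (7); capacity 14 + 7 = 21.
Cut capacity 22 exceeds the max flow 21, so it is not minimum.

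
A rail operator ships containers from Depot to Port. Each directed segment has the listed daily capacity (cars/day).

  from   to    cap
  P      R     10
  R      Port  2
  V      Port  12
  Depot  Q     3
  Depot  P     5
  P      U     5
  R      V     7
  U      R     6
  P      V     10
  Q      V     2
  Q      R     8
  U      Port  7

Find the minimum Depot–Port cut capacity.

Augment Depot→P→R→Port: bottleneck 2, flow now 2.
Augment Depot→P→U→Port: bottleneck 3, flow now 5.
Augment Depot→Q→V→Port: bottleneck 2, flow now 7.
Augment Depot→Q→R→V→Port: bottleneck 1, flow now 8.
No augmenting path remains; maximum flow = 8.
By max-flow min-cut, the minimum cut capacity equals the max flow.
In the residual graph, reachable from Depot: {Depot}.
Min-cut edges: Depot→P (5), Depot→Q (3); capacity 5 + 3 = 8.

8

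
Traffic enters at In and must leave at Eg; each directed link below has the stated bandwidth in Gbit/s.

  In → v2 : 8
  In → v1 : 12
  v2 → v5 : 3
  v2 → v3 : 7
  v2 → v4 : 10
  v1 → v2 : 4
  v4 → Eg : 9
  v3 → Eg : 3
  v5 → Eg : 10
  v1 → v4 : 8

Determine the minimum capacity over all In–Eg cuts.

15

Augment In→v1→v4→Eg: bottleneck 8, flow now 8.
Augment In→v2→v3→Eg: bottleneck 3, flow now 11.
Augment In→v2→v4→Eg: bottleneck 1, flow now 12.
Augment In→v2→v5→Eg: bottleneck 3, flow now 15.
No augmenting path remains; maximum flow = 15.
By max-flow min-cut, the minimum cut capacity equals the max flow.
In the residual graph, reachable from In: {In, v1, v2, v3, v4}.
Min-cut edges: v2→v5 (3), v3→Eg (3), v4→Eg (9); capacity 3 + 3 + 9 = 15.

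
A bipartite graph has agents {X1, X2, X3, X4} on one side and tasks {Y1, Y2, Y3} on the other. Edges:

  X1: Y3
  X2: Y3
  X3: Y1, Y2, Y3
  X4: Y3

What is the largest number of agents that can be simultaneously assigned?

Unit-capacity flow: source→left, listed edges, right→sink; max matching = max flow.
Augmenting path X1→Y3 (+1); matched 1.
Augmenting path X3→Y1 (+1); matched 2.
No augmenting path remains; maximum matching = 2.
König certificate: {X3, Y3} is a vertex cover of size 2 (every listed pair touches it), so no matching can be larger.

2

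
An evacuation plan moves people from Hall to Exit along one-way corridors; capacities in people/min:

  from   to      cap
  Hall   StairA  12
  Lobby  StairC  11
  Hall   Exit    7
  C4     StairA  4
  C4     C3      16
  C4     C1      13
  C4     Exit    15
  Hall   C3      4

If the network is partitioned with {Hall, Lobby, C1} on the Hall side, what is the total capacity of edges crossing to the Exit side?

34

Edges leaving {Hall, Lobby, C1}: Hall→C3 (4), Hall→StairA (12), Hall→Exit (7), Lobby→StairC (11).
Cut capacity = 4 + 12 + 7 + 11 = 34.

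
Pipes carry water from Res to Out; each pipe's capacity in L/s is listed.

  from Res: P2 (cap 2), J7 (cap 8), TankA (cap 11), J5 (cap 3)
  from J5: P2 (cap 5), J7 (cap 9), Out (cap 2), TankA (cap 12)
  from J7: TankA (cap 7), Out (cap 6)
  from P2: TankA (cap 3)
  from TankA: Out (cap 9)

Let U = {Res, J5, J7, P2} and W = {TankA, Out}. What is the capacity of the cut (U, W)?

Edges leaving {Res, J5, J7, P2}: Res→TankA (11), J5→TankA (12), J5→Out (2), J7→TankA (7), J7→Out (6), P2→TankA (3).
Cut capacity = 11 + 12 + 2 + 7 + 6 + 3 = 41.

41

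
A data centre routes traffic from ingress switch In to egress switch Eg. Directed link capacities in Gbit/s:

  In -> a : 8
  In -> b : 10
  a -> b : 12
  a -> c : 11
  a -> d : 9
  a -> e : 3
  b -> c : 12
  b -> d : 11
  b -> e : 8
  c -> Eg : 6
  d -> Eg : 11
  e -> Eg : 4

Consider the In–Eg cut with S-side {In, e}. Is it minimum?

Given cut capacity: 8 + 10 + 4 = 22.
Augment In→a→c→Eg: bottleneck 6, flow now 6.
Augment In→a→d→Eg: bottleneck 2, flow now 8.
Augment In→b→d→Eg: bottleneck 9, flow now 17.
Augment In→b→e→Eg: bottleneck 1, flow now 18.
No augmenting path remains; maximum flow = 18.
In the residual graph, reachable from In: {In}.
Min-cut edges: In→a (8), In→b (10); capacity 8 + 10 = 18.
Cut capacity 22 exceeds the max flow 18, so it is not minimum.

No — its capacity is 22, but the minimum cut has capacity 18.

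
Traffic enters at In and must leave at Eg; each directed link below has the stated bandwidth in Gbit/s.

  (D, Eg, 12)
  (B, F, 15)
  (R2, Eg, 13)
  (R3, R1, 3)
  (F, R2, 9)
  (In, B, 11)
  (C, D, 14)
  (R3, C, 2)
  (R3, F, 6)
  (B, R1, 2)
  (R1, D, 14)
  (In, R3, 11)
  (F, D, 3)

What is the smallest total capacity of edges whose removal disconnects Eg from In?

19

Augment In→B→R1→D→Eg: bottleneck 2, flow now 2.
Augment In→B→F→D→Eg: bottleneck 3, flow now 5.
Augment In→B→F→R2→Eg: bottleneck 6, flow now 11.
Augment In→R3→R1→D→Eg: bottleneck 3, flow now 14.
Augment In→R3→F→R2→Eg: bottleneck 3, flow now 17.
Augment In→R3→C→D→Eg: bottleneck 2, flow now 19.
No augmenting path remains; maximum flow = 19.
By max-flow min-cut, the minimum cut capacity equals the max flow.
In the residual graph, reachable from In: {In, B, R3, F}.
Min-cut edges: B→R1 (2), R3→R1 (3), R3→C (2), F→D (3), F→R2 (9); capacity 2 + 3 + 2 + 3 + 9 = 19.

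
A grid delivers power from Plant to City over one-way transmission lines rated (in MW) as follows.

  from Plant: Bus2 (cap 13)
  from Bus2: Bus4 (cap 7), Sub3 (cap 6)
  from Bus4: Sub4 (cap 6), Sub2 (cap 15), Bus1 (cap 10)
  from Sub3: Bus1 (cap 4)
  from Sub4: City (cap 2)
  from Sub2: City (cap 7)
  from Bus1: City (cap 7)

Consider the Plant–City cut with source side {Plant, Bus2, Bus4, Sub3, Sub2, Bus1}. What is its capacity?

20

Edges leaving {Plant, Bus2, Bus4, Sub3, Sub2, Bus1}: Bus4→Sub4 (6), Sub2→City (7), Bus1→City (7).
Cut capacity = 6 + 7 + 7 = 20.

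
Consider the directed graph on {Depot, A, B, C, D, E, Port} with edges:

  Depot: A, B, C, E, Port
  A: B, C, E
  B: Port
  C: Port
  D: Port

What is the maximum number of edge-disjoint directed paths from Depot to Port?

Assign every edge capacity 1; by Menger, the answer equals the max flow.
Path Depot→Port (+1); total 1.
Path Depot→B→Port (+1); total 2.
Path Depot→C→Port (+1); total 3.
No residual Depot→Port path; max flow = 3.
Certifying cut of size 3: {B→Port, C→Port, Depot→Port}.

3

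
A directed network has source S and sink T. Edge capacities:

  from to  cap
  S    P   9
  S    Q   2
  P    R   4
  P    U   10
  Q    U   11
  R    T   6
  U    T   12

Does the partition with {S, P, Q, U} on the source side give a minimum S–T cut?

No — its capacity is 16, but the minimum cut has capacity 11.

Given cut capacity: 4 + 12 = 16.
Augment S→P→R→T: bottleneck 4, flow now 4.
Augment S→P→U→T: bottleneck 5, flow now 9.
Augment S→Q→U→T: bottleneck 2, flow now 11.
No augmenting path remains; maximum flow = 11.
In the residual graph, reachable from S: {S}.
Min-cut edges: S→P (9), S→Q (2); capacity 9 + 2 = 11.
Cut capacity 16 exceeds the max flow 11, so it is not minimum.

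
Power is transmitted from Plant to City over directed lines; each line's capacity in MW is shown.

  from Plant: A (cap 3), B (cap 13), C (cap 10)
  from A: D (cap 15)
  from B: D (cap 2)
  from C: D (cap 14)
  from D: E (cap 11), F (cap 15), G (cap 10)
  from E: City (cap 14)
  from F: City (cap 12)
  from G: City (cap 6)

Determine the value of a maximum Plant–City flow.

Augment Plant→A→D→E→City: bottleneck 3, flow now 3.
Augment Plant→B→D→E→City: bottleneck 2, flow now 5.
Augment Plant→C→D→E→City: bottleneck 6, flow now 11.
Augment Plant→C→D→F→City: bottleneck 4, flow now 15.
No augmenting path remains; maximum flow = 15.
In the residual graph, reachable from Plant: {Plant, B}.
Min-cut edges: Plant→A (3), Plant→C (10), B→D (2); capacity 3 + 10 + 2 = 15.
This cut is saturated, so no flow can exceed 15.

15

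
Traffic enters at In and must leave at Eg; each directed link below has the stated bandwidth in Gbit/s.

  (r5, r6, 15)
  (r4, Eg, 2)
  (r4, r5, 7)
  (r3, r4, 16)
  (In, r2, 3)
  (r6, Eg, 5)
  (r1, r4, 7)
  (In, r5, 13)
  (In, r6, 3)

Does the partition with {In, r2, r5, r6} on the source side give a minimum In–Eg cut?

Yes — it is a minimum cut (capacity 5).

Given cut capacity: 5 = 5.
Augment In→r6→Eg: bottleneck 3, flow now 3.
Augment In→r5→r6→Eg: bottleneck 2, flow now 5.
No augmenting path remains; maximum flow = 5.
Cut capacity 5 equals the max flow, so it is a minimum cut.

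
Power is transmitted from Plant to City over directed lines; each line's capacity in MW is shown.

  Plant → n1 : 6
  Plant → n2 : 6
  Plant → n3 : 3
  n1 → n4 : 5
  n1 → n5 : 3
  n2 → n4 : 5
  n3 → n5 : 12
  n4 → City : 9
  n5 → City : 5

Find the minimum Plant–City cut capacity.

14

Augment Plant→n1→n4→City: bottleneck 5, flow now 5.
Augment Plant→n1→n5→City: bottleneck 1, flow now 6.
Augment Plant→n2→n4→City: bottleneck 4, flow now 10.
Augment Plant→n3→n5→City: bottleneck 3, flow now 13.
Augment Plant→n2→n4→n1→n5→City: bottleneck 1, flow now 14. (uses reverse residual edge)
No augmenting path remains; maximum flow = 14.
By max-flow min-cut, the minimum cut capacity equals the max flow.
In the residual graph, reachable from Plant: {Plant, n2}.
Min-cut edges: Plant→n1 (6), Plant→n3 (3), n2→n4 (5); capacity 6 + 3 + 5 = 14.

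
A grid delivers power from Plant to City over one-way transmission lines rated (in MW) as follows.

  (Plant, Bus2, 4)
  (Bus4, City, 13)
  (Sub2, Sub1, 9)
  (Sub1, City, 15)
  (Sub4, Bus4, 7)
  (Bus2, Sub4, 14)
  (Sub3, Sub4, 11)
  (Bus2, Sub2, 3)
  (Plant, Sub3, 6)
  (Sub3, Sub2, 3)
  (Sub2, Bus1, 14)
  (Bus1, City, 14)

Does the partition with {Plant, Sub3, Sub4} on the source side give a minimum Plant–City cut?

No — its capacity is 14, but the minimum cut has capacity 10.

Given cut capacity: 4 + 3 + 7 = 14.
Augment Plant→Sub3→Sub4→Bus4→City: bottleneck 6, flow now 6.
Augment Plant→Bus2→Sub4→Bus4→City: bottleneck 1, flow now 7.
Augment Plant→Bus2→Sub2→Sub1→City: bottleneck 3, flow now 10.
No augmenting path remains; maximum flow = 10.
In the residual graph, reachable from Plant: {Plant}.
Min-cut edges: Plant→Sub3 (6), Plant→Bus2 (4); capacity 6 + 4 = 10.
Cut capacity 14 exceeds the max flow 10, so it is not minimum.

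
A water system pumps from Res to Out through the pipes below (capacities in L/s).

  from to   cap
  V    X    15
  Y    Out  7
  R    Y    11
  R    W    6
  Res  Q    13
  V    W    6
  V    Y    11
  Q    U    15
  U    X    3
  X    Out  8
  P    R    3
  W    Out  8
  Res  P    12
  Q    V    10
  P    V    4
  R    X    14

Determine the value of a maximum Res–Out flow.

20

Augment Res→P→R→W→Out: bottleneck 3, flow now 3.
Augment Res→P→V→W→Out: bottleneck 4, flow now 7.
Augment Res→Q→U→X→Out: bottleneck 3, flow now 10.
Augment Res→Q→V→W→Out: bottleneck 1, flow now 11.
Augment Res→Q→V→X→Out: bottleneck 5, flow now 16.
Augment Res→Q→V→Y→Out: bottleneck 4, flow now 20.
No augmenting path remains; maximum flow = 20.
In the residual graph, reachable from Res: {Res, P}.
Min-cut edges: Res→Q (13), P→R (3), P→V (4); capacity 13 + 3 + 4 = 20.
This cut is saturated, so no flow can exceed 20.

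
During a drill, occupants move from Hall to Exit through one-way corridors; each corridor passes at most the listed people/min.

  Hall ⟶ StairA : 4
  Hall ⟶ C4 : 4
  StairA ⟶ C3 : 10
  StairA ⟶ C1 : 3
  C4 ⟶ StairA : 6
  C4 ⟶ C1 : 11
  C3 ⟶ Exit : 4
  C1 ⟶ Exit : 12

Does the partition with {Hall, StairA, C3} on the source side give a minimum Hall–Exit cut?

Given cut capacity: 4 + 3 + 4 = 11.
Augment Hall→StairA→C3→Exit: bottleneck 4, flow now 4.
Augment Hall→C4→C1→Exit: bottleneck 4, flow now 8.
No augmenting path remains; maximum flow = 8.
In the residual graph, reachable from Hall: {Hall}.
Min-cut edges: Hall→StairA (4), Hall→C4 (4); capacity 4 + 4 = 8.
Cut capacity 11 exceeds the max flow 8, so it is not minimum.

No — its capacity is 11, but the minimum cut has capacity 8.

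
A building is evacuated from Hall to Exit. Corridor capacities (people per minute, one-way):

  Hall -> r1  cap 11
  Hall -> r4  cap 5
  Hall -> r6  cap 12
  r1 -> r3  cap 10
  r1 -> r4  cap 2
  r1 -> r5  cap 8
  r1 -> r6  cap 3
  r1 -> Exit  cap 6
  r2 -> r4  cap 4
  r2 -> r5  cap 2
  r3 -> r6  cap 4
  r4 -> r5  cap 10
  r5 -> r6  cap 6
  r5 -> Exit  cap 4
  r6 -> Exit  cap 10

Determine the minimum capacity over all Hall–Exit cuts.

20

Augment Hall→r1→Exit: bottleneck 6, flow now 6.
Augment Hall→r6→Exit: bottleneck 10, flow now 16.
Augment Hall→r1→r5→Exit: bottleneck 4, flow now 20.
No augmenting path remains; maximum flow = 20.
By max-flow min-cut, the minimum cut capacity equals the max flow.
In the residual graph, reachable from Hall: {Hall, r1, r3, r4, r5, r6}.
Min-cut edges: r1→Exit (6), r5→Exit (4), r6→Exit (10); capacity 6 + 4 + 10 = 20.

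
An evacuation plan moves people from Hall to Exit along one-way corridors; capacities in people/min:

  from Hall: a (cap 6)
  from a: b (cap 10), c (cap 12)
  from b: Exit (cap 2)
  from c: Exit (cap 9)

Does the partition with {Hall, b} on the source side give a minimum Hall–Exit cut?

No — its capacity is 8, but the minimum cut has capacity 6.

Given cut capacity: 6 + 2 = 8.
Augment Hall→a→b→Exit: bottleneck 2, flow now 2.
Augment Hall→a→c→Exit: bottleneck 4, flow now 6.
No augmenting path remains; maximum flow = 6.
In the residual graph, reachable from Hall: {Hall}.
Min-cut edges: Hall→a (6); capacity 6 = 6.
Cut capacity 8 exceeds the max flow 6, so it is not minimum.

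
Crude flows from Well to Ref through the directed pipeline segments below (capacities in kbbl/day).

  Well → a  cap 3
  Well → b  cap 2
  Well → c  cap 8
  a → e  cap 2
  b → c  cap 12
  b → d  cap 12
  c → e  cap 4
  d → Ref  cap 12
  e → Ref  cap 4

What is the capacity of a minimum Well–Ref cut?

6

Augment Well→a→e→Ref: bottleneck 2, flow now 2.
Augment Well→b→d→Ref: bottleneck 2, flow now 4.
Augment Well→c→e→Ref: bottleneck 2, flow now 6.
No augmenting path remains; maximum flow = 6.
By max-flow min-cut, the minimum cut capacity equals the max flow.
In the residual graph, reachable from Well: {Well, a, c, e}.
Min-cut edges: Well→b (2), e→Ref (4); capacity 2 + 4 = 6.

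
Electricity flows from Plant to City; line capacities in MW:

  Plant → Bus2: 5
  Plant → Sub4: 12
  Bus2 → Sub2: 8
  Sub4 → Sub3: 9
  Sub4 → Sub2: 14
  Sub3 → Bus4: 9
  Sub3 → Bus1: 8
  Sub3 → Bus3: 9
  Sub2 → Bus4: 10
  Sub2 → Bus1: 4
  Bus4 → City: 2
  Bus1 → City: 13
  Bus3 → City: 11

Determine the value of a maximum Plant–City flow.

Augment Plant→Bus2→Sub2→Bus4→City: bottleneck 2, flow now 2.
Augment Plant→Bus2→Sub2→Bus1→City: bottleneck 3, flow now 5.
Augment Plant→Sub4→Sub3→Bus1→City: bottleneck 8, flow now 13.
Augment Plant→Sub4→Sub3→Bus3→City: bottleneck 1, flow now 14.
Augment Plant→Sub4→Sub2→Bus1→City: bottleneck 1, flow now 15.
No augmenting path remains; maximum flow = 15.
In the residual graph, reachable from Plant: {Plant, Bus2, Sub4, Sub2, Bus4}.
Min-cut edges: Sub4→Sub3 (9), Sub2→Bus1 (4), Bus4→City (2); capacity 9 + 4 + 2 = 15.
This cut is saturated, so no flow can exceed 15.

15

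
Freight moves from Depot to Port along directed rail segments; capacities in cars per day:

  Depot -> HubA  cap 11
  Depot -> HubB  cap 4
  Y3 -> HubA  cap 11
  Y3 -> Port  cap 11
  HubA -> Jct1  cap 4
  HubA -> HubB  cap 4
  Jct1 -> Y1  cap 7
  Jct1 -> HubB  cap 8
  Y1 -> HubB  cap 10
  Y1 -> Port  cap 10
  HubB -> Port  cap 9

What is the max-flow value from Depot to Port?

Augment Depot→HubB→Port: bottleneck 4, flow now 4.
Augment Depot→HubA→HubB→Port: bottleneck 4, flow now 8.
Augment Depot→HubA→Jct1→Y1→Port: bottleneck 4, flow now 12.
No augmenting path remains; maximum flow = 12.
In the residual graph, reachable from Depot: {Depot, HubA}.
Min-cut edges: Depot→HubB (4), HubA→Jct1 (4), HubA→HubB (4); capacity 4 + 4 + 4 = 12.
This cut is saturated, so no flow can exceed 12.

12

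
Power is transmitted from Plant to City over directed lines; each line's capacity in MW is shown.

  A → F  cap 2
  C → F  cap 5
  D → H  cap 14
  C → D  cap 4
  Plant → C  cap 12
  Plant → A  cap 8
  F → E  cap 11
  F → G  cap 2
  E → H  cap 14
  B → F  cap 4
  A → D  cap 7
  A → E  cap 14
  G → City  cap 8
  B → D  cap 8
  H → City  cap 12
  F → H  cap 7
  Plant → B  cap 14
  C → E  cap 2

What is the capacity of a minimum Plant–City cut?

14

Augment Plant→A→D→H→City: bottleneck 7, flow now 7.
Augment Plant→A→E→H→City: bottleneck 1, flow now 8.
Augment Plant→B→D→H→City: bottleneck 4, flow now 12.
Augment Plant→B→F→G→City: bottleneck 2, flow now 14.
No augmenting path remains; maximum flow = 14.
By max-flow min-cut, the minimum cut capacity equals the max flow.
In the residual graph, reachable from Plant: {Plant, A, B, C, D, E, F, H}.
Min-cut edges: F→G (2), H→City (12); capacity 2 + 12 = 14.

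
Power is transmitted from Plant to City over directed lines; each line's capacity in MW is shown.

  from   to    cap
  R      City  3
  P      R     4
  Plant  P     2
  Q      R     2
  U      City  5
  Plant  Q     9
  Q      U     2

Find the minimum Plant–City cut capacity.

Augment Plant→P→R→City: bottleneck 2, flow now 2.
Augment Plant→Q→R→City: bottleneck 1, flow now 3.
Augment Plant→Q→U→City: bottleneck 2, flow now 5.
No augmenting path remains; maximum flow = 5.
By max-flow min-cut, the minimum cut capacity equals the max flow.
In the residual graph, reachable from Plant: {Plant, P, Q, R}.
Min-cut edges: Q→U (2), R→City (3); capacity 2 + 3 = 5.

5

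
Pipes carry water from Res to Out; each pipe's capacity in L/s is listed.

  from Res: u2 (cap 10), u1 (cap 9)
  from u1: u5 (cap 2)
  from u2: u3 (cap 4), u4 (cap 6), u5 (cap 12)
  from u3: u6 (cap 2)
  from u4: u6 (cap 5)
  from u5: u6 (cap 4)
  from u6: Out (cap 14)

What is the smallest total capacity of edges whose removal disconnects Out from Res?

Augment Res→u1→u5→u6→Out: bottleneck 2, flow now 2.
Augment Res→u2→u3→u6→Out: bottleneck 2, flow now 4.
Augment Res→u2→u4→u6→Out: bottleneck 5, flow now 9.
Augment Res→u2→u5→u6→Out: bottleneck 2, flow now 11.
No augmenting path remains; maximum flow = 11.
By max-flow min-cut, the minimum cut capacity equals the max flow.
In the residual graph, reachable from Res: {Res, u1, u2, u3, u4, u5}.
Min-cut edges: u3→u6 (2), u4→u6 (5), u5→u6 (4); capacity 2 + 5 + 4 = 11.

11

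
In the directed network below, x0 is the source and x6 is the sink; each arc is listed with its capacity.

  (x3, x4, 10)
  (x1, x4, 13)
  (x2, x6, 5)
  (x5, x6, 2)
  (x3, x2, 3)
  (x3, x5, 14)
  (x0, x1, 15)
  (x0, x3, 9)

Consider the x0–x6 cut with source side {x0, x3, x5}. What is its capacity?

Edges leaving {x0, x3, x5}: x0→x1 (15), x3→x2 (3), x3→x4 (10), x5→x6 (2).
Cut capacity = 15 + 3 + 10 + 2 = 30.

30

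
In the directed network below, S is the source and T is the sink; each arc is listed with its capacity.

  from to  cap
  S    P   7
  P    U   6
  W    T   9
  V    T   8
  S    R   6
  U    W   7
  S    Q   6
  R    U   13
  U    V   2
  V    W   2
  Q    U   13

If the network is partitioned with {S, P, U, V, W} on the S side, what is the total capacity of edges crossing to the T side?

Edges leaving {S, P, U, V, W}: S→Q (6), S→R (6), V→T (8), W→T (9).
Cut capacity = 6 + 6 + 8 + 9 = 29.

29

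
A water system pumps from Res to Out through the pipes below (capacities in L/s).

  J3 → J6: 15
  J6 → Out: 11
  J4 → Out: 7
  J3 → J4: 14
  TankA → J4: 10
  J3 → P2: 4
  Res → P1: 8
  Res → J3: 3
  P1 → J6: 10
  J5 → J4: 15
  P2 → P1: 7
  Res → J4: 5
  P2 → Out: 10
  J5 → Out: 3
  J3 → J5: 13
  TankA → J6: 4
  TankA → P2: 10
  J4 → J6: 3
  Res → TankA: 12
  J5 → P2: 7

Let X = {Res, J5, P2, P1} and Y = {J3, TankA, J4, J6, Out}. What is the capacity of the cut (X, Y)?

58

Edges leaving {Res, J5, P2, P1}: Res→J3 (3), Res→TankA (12), Res→J4 (5), J5→J4 (15), J5→Out (3), P2→Out (10), P1→J6 (10).
Cut capacity = 3 + 12 + 5 + 15 + 3 + 10 + 10 = 58.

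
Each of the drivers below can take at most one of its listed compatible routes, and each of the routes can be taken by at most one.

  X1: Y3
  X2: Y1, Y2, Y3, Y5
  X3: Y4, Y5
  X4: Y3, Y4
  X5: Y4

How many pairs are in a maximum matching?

Unit-capacity flow: source→left, listed edges, right→sink; max matching = max flow.
Augmenting path X1→Y3 (+1); matched 1.
Augmenting path X2→Y1 (+1); matched 2.
Augmenting path X3→Y4 (+1); matched 3.
Augmenting path X4→Y4→X3→Y5 (+1); matched 4.
No augmenting path remains; maximum matching = 4.
König certificate: {X2, X3, Y3, Y4} is a vertex cover of size 4 (every listed pair touches it), so no matching can be larger.

4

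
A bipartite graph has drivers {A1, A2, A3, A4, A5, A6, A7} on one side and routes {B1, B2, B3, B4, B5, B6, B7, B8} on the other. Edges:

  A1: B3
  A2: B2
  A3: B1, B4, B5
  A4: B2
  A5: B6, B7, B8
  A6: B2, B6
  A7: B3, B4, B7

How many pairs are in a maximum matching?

6

Unit-capacity flow: source→left, listed edges, right→sink; max matching = max flow.
Augmenting path A1→B3 (+1); matched 1.
Augmenting path A2→B2 (+1); matched 2.
Augmenting path A3→B1 (+1); matched 3.
Augmenting path A5→B6 (+1); matched 4.
Augmenting path A7→B4 (+1); matched 5.
Augmenting path A6→B6→A5→B7 (+1); matched 6.
No augmenting path remains; maximum matching = 6.
König certificate: {A1, A3, A5, A6, A7, B2} is a vertex cover of size 6 (every listed pair touches it), so no matching can be larger.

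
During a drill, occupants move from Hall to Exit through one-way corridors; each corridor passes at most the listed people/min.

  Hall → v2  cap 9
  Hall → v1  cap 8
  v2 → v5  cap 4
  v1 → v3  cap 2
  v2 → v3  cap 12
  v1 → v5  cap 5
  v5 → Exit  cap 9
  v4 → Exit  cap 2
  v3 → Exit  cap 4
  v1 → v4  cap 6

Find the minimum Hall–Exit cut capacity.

15

Augment Hall→v1→v3→Exit: bottleneck 2, flow now 2.
Augment Hall→v1→v4→Exit: bottleneck 2, flow now 4.
Augment Hall→v1→v5→Exit: bottleneck 4, flow now 8.
Augment Hall→v2→v3→Exit: bottleneck 2, flow now 10.
Augment Hall→v2→v5→Exit: bottleneck 4, flow now 14.
Augment Hall→v2→v3→v1→v5→Exit: bottleneck 1, flow now 15. (uses reverse residual edge)
No augmenting path remains; maximum flow = 15.
By max-flow min-cut, the minimum cut capacity equals the max flow.
In the residual graph, reachable from Hall: {Hall, v1, v2, v3, v4}.
Min-cut edges: v1→v5 (5), v2→v5 (4), v3→Exit (4), v4→Exit (2); capacity 5 + 4 + 4 + 2 = 15.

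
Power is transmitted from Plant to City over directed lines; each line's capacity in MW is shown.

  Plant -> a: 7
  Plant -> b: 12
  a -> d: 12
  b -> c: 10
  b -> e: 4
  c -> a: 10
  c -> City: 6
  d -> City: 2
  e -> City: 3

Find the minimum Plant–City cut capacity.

Augment Plant→a→d→City: bottleneck 2, flow now 2.
Augment Plant→b→c→City: bottleneck 6, flow now 8.
Augment Plant→b→e→City: bottleneck 3, flow now 11.
No augmenting path remains; maximum flow = 11.
By max-flow min-cut, the minimum cut capacity equals the max flow.
In the residual graph, reachable from Plant: {Plant, a, b, c, d, e}.
Min-cut edges: c→City (6), d→City (2), e→City (3); capacity 6 + 2 + 3 = 11.

11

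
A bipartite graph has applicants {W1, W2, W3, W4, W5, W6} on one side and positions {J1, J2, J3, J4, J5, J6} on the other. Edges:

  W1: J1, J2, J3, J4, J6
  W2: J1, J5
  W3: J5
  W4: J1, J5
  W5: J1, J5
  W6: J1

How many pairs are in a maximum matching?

Unit-capacity flow: source→left, listed edges, right→sink; max matching = max flow.
Augmenting path W1→J1 (+1); matched 1.
Augmenting path W2→J5 (+1); matched 2.
Augmenting path W4→J1→W1→J2 (+1); matched 3.
No augmenting path remains; maximum matching = 3.
König certificate: {W1, J1, J5} is a vertex cover of size 3 (every listed pair touches it), so no matching can be larger.

3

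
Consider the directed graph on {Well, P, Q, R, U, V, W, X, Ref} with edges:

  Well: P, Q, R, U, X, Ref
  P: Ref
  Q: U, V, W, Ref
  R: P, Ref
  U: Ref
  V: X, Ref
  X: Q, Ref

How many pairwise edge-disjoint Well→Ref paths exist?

6

Assign every edge capacity 1; by Menger, the answer equals the max flow.
Path Well→Ref (+1); total 1.
Path Well→P→Ref (+1); total 2.
Path Well→Q→Ref (+1); total 3.
Path Well→R→Ref (+1); total 4.
Path Well→U→Ref (+1); total 5.
Path Well→X→Ref (+1); total 6.
No residual Well→Ref path; max flow = 6.
Certifying cut of size 6: {Well→P, Well→Q, Well→R, Well→Ref, Well→U, Well→X}.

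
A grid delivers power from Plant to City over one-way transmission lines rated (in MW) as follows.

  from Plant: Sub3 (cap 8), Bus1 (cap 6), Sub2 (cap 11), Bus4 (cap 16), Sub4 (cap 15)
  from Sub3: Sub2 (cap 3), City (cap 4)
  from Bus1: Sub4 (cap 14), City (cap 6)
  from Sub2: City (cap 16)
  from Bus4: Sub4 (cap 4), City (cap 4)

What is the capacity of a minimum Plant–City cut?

28

Augment Plant→Sub3→City: bottleneck 4, flow now 4.
Augment Plant→Bus1→City: bottleneck 6, flow now 10.
Augment Plant→Sub2→City: bottleneck 11, flow now 21.
Augment Plant→Bus4→City: bottleneck 4, flow now 25.
Augment Plant→Sub3→Sub2→City: bottleneck 3, flow now 28.
No augmenting path remains; maximum flow = 28.
By max-flow min-cut, the minimum cut capacity equals the max flow.
In the residual graph, reachable from Plant: {Plant, Sub3, Bus4, Sub4}.
Min-cut edges: Plant→Bus1 (6), Plant→Sub2 (11), Sub3→Sub2 (3), Sub3→City (4), Bus4→City (4); capacity 6 + 11 + 3 + 4 + 4 = 28.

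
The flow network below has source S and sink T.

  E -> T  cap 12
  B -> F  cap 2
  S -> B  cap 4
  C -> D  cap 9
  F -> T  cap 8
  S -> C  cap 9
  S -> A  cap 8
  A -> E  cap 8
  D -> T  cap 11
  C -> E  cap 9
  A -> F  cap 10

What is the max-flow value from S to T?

19

Augment S→A→E→T: bottleneck 8, flow now 8.
Augment S→B→F→T: bottleneck 2, flow now 10.
Augment S→C→D→T: bottleneck 9, flow now 19.
No augmenting path remains; maximum flow = 19.
In the residual graph, reachable from S: {S, B}.
Min-cut edges: S→A (8), S→C (9), B→F (2); capacity 8 + 9 + 2 = 19.
This cut is saturated, so no flow can exceed 19.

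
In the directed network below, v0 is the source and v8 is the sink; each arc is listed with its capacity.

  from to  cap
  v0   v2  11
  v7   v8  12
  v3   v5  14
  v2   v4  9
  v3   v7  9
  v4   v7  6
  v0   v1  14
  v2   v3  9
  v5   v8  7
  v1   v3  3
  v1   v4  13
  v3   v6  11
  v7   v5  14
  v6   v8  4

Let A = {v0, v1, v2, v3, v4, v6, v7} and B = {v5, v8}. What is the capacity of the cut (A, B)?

44

Edges leaving {v0, v1, v2, v3, v4, v6, v7}: v3→v5 (14), v6→v8 (4), v7→v5 (14), v7→v8 (12).
Cut capacity = 14 + 4 + 14 + 12 = 44.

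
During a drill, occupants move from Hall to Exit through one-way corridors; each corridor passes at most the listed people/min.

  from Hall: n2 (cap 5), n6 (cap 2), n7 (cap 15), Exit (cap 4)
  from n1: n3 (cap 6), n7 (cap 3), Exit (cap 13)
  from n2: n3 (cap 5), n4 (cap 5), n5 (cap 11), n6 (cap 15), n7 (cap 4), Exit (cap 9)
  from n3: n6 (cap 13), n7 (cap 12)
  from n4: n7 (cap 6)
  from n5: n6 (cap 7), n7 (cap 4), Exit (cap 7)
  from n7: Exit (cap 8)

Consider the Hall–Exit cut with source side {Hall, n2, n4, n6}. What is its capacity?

Edges leaving {Hall, n2, n4, n6}: Hall→n7 (15), Hall→Exit (4), n2→n3 (5), n2→n5 (11), n2→n7 (4), n2→Exit (9), n4→n7 (6).
Cut capacity = 15 + 4 + 5 + 11 + 4 + 9 + 6 = 54.

54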